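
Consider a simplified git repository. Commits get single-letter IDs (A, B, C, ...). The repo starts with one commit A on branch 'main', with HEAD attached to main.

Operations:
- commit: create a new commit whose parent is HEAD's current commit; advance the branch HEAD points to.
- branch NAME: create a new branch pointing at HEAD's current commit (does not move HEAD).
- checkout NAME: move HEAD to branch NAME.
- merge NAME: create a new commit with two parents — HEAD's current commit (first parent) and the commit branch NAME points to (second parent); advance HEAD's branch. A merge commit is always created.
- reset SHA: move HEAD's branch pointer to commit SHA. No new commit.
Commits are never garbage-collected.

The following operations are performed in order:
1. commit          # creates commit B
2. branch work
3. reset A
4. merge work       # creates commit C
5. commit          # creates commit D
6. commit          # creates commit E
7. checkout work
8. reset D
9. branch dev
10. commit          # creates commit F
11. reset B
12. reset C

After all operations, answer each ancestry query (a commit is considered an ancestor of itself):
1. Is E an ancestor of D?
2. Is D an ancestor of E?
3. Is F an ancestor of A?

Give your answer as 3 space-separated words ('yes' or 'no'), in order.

After op 1 (commit): HEAD=main@B [main=B]
After op 2 (branch): HEAD=main@B [main=B work=B]
After op 3 (reset): HEAD=main@A [main=A work=B]
After op 4 (merge): HEAD=main@C [main=C work=B]
After op 5 (commit): HEAD=main@D [main=D work=B]
After op 6 (commit): HEAD=main@E [main=E work=B]
After op 7 (checkout): HEAD=work@B [main=E work=B]
After op 8 (reset): HEAD=work@D [main=E work=D]
After op 9 (branch): HEAD=work@D [dev=D main=E work=D]
After op 10 (commit): HEAD=work@F [dev=D main=E work=F]
After op 11 (reset): HEAD=work@B [dev=D main=E work=B]
After op 12 (reset): HEAD=work@C [dev=D main=E work=C]
ancestors(D) = {A,B,C,D}; E in? no
ancestors(E) = {A,B,C,D,E}; D in? yes
ancestors(A) = {A}; F in? no

Answer: no yes no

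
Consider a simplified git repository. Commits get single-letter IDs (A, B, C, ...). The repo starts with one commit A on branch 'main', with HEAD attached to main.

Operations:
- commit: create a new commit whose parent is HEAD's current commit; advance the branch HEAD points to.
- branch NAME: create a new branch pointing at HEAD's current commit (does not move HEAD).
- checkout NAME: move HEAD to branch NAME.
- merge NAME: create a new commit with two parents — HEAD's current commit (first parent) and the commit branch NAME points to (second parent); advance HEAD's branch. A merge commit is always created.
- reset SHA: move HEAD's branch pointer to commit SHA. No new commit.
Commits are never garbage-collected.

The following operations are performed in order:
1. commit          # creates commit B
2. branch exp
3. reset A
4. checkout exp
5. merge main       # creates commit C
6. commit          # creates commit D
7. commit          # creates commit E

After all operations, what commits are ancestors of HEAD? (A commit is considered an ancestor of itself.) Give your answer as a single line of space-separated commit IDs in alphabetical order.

Answer: A B C D E

Derivation:
After op 1 (commit): HEAD=main@B [main=B]
After op 2 (branch): HEAD=main@B [exp=B main=B]
After op 3 (reset): HEAD=main@A [exp=B main=A]
After op 4 (checkout): HEAD=exp@B [exp=B main=A]
After op 5 (merge): HEAD=exp@C [exp=C main=A]
After op 6 (commit): HEAD=exp@D [exp=D main=A]
After op 7 (commit): HEAD=exp@E [exp=E main=A]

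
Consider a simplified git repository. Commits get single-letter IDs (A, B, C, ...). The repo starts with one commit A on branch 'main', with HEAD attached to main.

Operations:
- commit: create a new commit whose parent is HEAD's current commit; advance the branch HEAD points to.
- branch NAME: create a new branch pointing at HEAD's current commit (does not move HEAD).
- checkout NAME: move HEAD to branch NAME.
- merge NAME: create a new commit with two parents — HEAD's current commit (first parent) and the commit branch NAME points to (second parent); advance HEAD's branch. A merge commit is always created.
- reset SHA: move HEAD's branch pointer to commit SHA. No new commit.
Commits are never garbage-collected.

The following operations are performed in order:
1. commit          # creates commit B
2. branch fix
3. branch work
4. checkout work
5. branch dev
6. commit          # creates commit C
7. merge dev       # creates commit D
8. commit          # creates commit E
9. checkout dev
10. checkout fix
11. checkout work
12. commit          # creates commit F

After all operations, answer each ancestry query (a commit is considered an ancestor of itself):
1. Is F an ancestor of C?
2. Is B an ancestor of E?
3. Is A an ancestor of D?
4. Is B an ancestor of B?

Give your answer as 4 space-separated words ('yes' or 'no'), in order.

After op 1 (commit): HEAD=main@B [main=B]
After op 2 (branch): HEAD=main@B [fix=B main=B]
After op 3 (branch): HEAD=main@B [fix=B main=B work=B]
After op 4 (checkout): HEAD=work@B [fix=B main=B work=B]
After op 5 (branch): HEAD=work@B [dev=B fix=B main=B work=B]
After op 6 (commit): HEAD=work@C [dev=B fix=B main=B work=C]
After op 7 (merge): HEAD=work@D [dev=B fix=B main=B work=D]
After op 8 (commit): HEAD=work@E [dev=B fix=B main=B work=E]
After op 9 (checkout): HEAD=dev@B [dev=B fix=B main=B work=E]
After op 10 (checkout): HEAD=fix@B [dev=B fix=B main=B work=E]
After op 11 (checkout): HEAD=work@E [dev=B fix=B main=B work=E]
After op 12 (commit): HEAD=work@F [dev=B fix=B main=B work=F]
ancestors(C) = {A,B,C}; F in? no
ancestors(E) = {A,B,C,D,E}; B in? yes
ancestors(D) = {A,B,C,D}; A in? yes
ancestors(B) = {A,B}; B in? yes

Answer: no yes yes yes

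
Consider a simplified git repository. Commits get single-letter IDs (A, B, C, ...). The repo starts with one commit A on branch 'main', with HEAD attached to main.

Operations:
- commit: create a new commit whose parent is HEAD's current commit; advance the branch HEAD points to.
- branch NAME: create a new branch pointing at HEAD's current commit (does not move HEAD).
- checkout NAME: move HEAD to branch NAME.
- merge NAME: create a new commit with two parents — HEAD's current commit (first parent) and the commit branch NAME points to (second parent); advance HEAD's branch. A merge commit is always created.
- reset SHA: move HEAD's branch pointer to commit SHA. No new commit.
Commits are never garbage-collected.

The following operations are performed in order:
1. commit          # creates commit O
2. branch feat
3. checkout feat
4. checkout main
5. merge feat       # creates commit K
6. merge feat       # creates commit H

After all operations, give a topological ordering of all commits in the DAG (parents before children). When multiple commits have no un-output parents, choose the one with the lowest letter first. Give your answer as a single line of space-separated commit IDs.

After op 1 (commit): HEAD=main@O [main=O]
After op 2 (branch): HEAD=main@O [feat=O main=O]
After op 3 (checkout): HEAD=feat@O [feat=O main=O]
After op 4 (checkout): HEAD=main@O [feat=O main=O]
After op 5 (merge): HEAD=main@K [feat=O main=K]
After op 6 (merge): HEAD=main@H [feat=O main=H]
commit A: parents=[]
commit H: parents=['K', 'O']
commit K: parents=['O', 'O']
commit O: parents=['A']

Answer: A O K H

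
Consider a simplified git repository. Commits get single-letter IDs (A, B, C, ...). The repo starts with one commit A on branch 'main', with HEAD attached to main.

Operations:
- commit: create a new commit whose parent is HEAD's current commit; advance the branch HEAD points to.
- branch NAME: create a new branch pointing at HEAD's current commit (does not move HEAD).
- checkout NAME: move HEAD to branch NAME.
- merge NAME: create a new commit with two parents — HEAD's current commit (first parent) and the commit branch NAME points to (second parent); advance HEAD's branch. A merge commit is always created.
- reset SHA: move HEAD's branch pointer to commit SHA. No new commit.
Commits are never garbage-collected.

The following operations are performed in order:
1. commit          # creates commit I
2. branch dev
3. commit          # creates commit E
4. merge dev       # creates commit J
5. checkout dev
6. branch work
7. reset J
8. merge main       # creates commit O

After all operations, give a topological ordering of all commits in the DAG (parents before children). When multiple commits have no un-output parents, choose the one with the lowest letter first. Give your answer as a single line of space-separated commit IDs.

After op 1 (commit): HEAD=main@I [main=I]
After op 2 (branch): HEAD=main@I [dev=I main=I]
After op 3 (commit): HEAD=main@E [dev=I main=E]
After op 4 (merge): HEAD=main@J [dev=I main=J]
After op 5 (checkout): HEAD=dev@I [dev=I main=J]
After op 6 (branch): HEAD=dev@I [dev=I main=J work=I]
After op 7 (reset): HEAD=dev@J [dev=J main=J work=I]
After op 8 (merge): HEAD=dev@O [dev=O main=J work=I]
commit A: parents=[]
commit E: parents=['I']
commit I: parents=['A']
commit J: parents=['E', 'I']
commit O: parents=['J', 'J']

Answer: A I E J O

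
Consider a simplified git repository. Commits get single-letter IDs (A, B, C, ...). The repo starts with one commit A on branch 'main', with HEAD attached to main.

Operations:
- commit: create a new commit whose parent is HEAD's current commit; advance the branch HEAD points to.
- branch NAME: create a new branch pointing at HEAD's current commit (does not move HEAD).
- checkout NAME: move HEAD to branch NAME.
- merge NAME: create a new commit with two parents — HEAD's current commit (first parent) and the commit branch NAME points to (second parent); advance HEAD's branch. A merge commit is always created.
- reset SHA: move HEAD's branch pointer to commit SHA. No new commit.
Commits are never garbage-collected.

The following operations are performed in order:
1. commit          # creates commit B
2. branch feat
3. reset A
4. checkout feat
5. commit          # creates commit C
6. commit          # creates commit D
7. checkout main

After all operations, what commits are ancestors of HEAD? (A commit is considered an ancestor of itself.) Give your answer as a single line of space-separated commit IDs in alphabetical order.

Answer: A

Derivation:
After op 1 (commit): HEAD=main@B [main=B]
After op 2 (branch): HEAD=main@B [feat=B main=B]
After op 3 (reset): HEAD=main@A [feat=B main=A]
After op 4 (checkout): HEAD=feat@B [feat=B main=A]
After op 5 (commit): HEAD=feat@C [feat=C main=A]
After op 6 (commit): HEAD=feat@D [feat=D main=A]
After op 7 (checkout): HEAD=main@A [feat=D main=A]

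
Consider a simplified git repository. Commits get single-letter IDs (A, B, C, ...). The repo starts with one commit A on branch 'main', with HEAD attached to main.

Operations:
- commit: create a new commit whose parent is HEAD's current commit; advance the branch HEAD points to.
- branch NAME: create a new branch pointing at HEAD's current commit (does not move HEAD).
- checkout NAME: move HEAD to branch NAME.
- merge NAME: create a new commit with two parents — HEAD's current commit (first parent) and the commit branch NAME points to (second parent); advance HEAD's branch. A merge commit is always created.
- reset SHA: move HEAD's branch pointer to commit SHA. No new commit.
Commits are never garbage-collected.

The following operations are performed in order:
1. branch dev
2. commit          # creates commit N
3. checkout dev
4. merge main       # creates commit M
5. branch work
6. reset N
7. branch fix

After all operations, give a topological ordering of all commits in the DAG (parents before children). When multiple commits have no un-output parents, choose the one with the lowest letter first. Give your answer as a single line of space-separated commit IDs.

Answer: A N M

Derivation:
After op 1 (branch): HEAD=main@A [dev=A main=A]
After op 2 (commit): HEAD=main@N [dev=A main=N]
After op 3 (checkout): HEAD=dev@A [dev=A main=N]
After op 4 (merge): HEAD=dev@M [dev=M main=N]
After op 5 (branch): HEAD=dev@M [dev=M main=N work=M]
After op 6 (reset): HEAD=dev@N [dev=N main=N work=M]
After op 7 (branch): HEAD=dev@N [dev=N fix=N main=N work=M]
commit A: parents=[]
commit M: parents=['A', 'N']
commit N: parents=['A']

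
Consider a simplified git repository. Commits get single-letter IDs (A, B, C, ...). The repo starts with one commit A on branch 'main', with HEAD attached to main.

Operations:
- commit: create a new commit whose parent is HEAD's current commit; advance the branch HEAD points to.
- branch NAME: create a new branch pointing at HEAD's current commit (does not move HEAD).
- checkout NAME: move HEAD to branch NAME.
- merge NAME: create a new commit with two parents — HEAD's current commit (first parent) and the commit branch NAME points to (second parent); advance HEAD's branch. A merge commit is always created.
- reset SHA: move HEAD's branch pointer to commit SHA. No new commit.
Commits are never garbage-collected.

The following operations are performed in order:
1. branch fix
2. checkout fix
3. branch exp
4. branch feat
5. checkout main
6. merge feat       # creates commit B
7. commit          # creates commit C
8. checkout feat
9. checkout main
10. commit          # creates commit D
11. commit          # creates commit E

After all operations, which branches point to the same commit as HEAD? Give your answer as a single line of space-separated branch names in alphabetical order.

After op 1 (branch): HEAD=main@A [fix=A main=A]
After op 2 (checkout): HEAD=fix@A [fix=A main=A]
After op 3 (branch): HEAD=fix@A [exp=A fix=A main=A]
After op 4 (branch): HEAD=fix@A [exp=A feat=A fix=A main=A]
After op 5 (checkout): HEAD=main@A [exp=A feat=A fix=A main=A]
After op 6 (merge): HEAD=main@B [exp=A feat=A fix=A main=B]
After op 7 (commit): HEAD=main@C [exp=A feat=A fix=A main=C]
After op 8 (checkout): HEAD=feat@A [exp=A feat=A fix=A main=C]
After op 9 (checkout): HEAD=main@C [exp=A feat=A fix=A main=C]
After op 10 (commit): HEAD=main@D [exp=A feat=A fix=A main=D]
After op 11 (commit): HEAD=main@E [exp=A feat=A fix=A main=E]

Answer: main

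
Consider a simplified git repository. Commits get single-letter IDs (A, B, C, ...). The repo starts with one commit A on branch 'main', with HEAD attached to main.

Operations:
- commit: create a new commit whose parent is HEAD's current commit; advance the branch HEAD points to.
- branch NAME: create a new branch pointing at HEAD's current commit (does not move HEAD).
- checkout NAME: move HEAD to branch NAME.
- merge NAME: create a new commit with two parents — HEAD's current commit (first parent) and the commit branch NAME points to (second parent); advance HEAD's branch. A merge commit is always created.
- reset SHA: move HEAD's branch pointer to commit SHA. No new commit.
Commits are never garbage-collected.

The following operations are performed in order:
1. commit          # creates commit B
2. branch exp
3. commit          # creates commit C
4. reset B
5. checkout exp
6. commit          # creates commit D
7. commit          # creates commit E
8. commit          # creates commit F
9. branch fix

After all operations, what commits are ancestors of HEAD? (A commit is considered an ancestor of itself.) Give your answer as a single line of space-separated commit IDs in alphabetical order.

Answer: A B D E F

Derivation:
After op 1 (commit): HEAD=main@B [main=B]
After op 2 (branch): HEAD=main@B [exp=B main=B]
After op 3 (commit): HEAD=main@C [exp=B main=C]
After op 4 (reset): HEAD=main@B [exp=B main=B]
After op 5 (checkout): HEAD=exp@B [exp=B main=B]
After op 6 (commit): HEAD=exp@D [exp=D main=B]
After op 7 (commit): HEAD=exp@E [exp=E main=B]
After op 8 (commit): HEAD=exp@F [exp=F main=B]
After op 9 (branch): HEAD=exp@F [exp=F fix=F main=B]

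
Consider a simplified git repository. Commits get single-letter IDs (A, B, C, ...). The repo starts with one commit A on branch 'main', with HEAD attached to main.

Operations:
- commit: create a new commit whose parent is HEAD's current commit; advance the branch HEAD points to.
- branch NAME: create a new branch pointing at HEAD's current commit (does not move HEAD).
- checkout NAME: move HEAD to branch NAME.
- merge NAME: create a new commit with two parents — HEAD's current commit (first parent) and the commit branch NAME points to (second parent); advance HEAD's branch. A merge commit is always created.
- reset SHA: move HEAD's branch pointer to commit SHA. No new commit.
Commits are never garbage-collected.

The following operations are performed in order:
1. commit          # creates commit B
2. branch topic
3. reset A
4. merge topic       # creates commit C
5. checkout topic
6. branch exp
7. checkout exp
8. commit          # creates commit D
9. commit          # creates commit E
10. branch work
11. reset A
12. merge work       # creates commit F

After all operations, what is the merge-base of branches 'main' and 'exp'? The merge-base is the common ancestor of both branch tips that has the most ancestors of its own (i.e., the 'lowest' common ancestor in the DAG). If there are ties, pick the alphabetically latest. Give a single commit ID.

After op 1 (commit): HEAD=main@B [main=B]
After op 2 (branch): HEAD=main@B [main=B topic=B]
After op 3 (reset): HEAD=main@A [main=A topic=B]
After op 4 (merge): HEAD=main@C [main=C topic=B]
After op 5 (checkout): HEAD=topic@B [main=C topic=B]
After op 6 (branch): HEAD=topic@B [exp=B main=C topic=B]
After op 7 (checkout): HEAD=exp@B [exp=B main=C topic=B]
After op 8 (commit): HEAD=exp@D [exp=D main=C topic=B]
After op 9 (commit): HEAD=exp@E [exp=E main=C topic=B]
After op 10 (branch): HEAD=exp@E [exp=E main=C topic=B work=E]
After op 11 (reset): HEAD=exp@A [exp=A main=C topic=B work=E]
After op 12 (merge): HEAD=exp@F [exp=F main=C topic=B work=E]
ancestors(main=C): ['A', 'B', 'C']
ancestors(exp=F): ['A', 'B', 'D', 'E', 'F']
common: ['A', 'B']

Answer: B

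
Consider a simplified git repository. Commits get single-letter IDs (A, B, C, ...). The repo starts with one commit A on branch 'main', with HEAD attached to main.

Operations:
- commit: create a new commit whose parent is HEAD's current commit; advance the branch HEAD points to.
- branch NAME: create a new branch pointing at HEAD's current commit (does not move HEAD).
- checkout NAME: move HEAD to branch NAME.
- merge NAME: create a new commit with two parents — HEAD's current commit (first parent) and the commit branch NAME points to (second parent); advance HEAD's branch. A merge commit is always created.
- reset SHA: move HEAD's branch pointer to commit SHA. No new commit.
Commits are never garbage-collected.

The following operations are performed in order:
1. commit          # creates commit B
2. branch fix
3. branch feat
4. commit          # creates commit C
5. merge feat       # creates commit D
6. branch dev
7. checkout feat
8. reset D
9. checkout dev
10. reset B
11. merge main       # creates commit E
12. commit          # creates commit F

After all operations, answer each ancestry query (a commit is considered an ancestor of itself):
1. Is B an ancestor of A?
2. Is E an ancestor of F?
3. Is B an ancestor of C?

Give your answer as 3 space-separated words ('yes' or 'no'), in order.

After op 1 (commit): HEAD=main@B [main=B]
After op 2 (branch): HEAD=main@B [fix=B main=B]
After op 3 (branch): HEAD=main@B [feat=B fix=B main=B]
After op 4 (commit): HEAD=main@C [feat=B fix=B main=C]
After op 5 (merge): HEAD=main@D [feat=B fix=B main=D]
After op 6 (branch): HEAD=main@D [dev=D feat=B fix=B main=D]
After op 7 (checkout): HEAD=feat@B [dev=D feat=B fix=B main=D]
After op 8 (reset): HEAD=feat@D [dev=D feat=D fix=B main=D]
After op 9 (checkout): HEAD=dev@D [dev=D feat=D fix=B main=D]
After op 10 (reset): HEAD=dev@B [dev=B feat=D fix=B main=D]
After op 11 (merge): HEAD=dev@E [dev=E feat=D fix=B main=D]
After op 12 (commit): HEAD=dev@F [dev=F feat=D fix=B main=D]
ancestors(A) = {A}; B in? no
ancestors(F) = {A,B,C,D,E,F}; E in? yes
ancestors(C) = {A,B,C}; B in? yes

Answer: no yes yes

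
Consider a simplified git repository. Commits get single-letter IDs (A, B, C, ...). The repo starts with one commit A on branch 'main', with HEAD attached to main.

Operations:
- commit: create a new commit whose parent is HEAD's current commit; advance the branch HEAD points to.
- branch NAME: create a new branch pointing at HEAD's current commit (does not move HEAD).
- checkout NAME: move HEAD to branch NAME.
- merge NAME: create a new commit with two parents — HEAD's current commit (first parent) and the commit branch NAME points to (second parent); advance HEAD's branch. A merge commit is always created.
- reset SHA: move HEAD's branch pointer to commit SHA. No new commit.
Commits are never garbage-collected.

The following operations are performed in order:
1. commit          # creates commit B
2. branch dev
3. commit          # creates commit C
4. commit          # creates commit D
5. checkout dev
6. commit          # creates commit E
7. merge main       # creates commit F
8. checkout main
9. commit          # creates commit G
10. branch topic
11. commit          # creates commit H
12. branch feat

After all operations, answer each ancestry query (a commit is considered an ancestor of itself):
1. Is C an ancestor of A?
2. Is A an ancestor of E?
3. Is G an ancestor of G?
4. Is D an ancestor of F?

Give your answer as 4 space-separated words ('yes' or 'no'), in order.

Answer: no yes yes yes

Derivation:
After op 1 (commit): HEAD=main@B [main=B]
After op 2 (branch): HEAD=main@B [dev=B main=B]
After op 3 (commit): HEAD=main@C [dev=B main=C]
After op 4 (commit): HEAD=main@D [dev=B main=D]
After op 5 (checkout): HEAD=dev@B [dev=B main=D]
After op 6 (commit): HEAD=dev@E [dev=E main=D]
After op 7 (merge): HEAD=dev@F [dev=F main=D]
After op 8 (checkout): HEAD=main@D [dev=F main=D]
After op 9 (commit): HEAD=main@G [dev=F main=G]
After op 10 (branch): HEAD=main@G [dev=F main=G topic=G]
After op 11 (commit): HEAD=main@H [dev=F main=H topic=G]
After op 12 (branch): HEAD=main@H [dev=F feat=H main=H topic=G]
ancestors(A) = {A}; C in? no
ancestors(E) = {A,B,E}; A in? yes
ancestors(G) = {A,B,C,D,G}; G in? yes
ancestors(F) = {A,B,C,D,E,F}; D in? yes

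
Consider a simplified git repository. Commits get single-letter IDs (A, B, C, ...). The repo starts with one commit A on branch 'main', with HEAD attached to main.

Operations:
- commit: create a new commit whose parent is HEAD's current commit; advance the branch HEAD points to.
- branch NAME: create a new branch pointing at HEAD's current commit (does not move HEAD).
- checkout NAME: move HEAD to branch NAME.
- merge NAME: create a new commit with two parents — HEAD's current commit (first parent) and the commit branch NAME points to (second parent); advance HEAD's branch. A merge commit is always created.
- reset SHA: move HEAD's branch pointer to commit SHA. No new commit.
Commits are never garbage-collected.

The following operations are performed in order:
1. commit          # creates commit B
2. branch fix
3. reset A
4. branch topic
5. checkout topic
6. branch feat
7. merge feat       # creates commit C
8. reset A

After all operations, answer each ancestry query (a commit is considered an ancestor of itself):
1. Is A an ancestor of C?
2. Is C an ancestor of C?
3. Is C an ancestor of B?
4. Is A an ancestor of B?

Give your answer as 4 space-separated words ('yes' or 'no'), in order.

Answer: yes yes no yes

Derivation:
After op 1 (commit): HEAD=main@B [main=B]
After op 2 (branch): HEAD=main@B [fix=B main=B]
After op 3 (reset): HEAD=main@A [fix=B main=A]
After op 4 (branch): HEAD=main@A [fix=B main=A topic=A]
After op 5 (checkout): HEAD=topic@A [fix=B main=A topic=A]
After op 6 (branch): HEAD=topic@A [feat=A fix=B main=A topic=A]
After op 7 (merge): HEAD=topic@C [feat=A fix=B main=A topic=C]
After op 8 (reset): HEAD=topic@A [feat=A fix=B main=A topic=A]
ancestors(C) = {A,C}; A in? yes
ancestors(C) = {A,C}; C in? yes
ancestors(B) = {A,B}; C in? no
ancestors(B) = {A,B}; A in? yes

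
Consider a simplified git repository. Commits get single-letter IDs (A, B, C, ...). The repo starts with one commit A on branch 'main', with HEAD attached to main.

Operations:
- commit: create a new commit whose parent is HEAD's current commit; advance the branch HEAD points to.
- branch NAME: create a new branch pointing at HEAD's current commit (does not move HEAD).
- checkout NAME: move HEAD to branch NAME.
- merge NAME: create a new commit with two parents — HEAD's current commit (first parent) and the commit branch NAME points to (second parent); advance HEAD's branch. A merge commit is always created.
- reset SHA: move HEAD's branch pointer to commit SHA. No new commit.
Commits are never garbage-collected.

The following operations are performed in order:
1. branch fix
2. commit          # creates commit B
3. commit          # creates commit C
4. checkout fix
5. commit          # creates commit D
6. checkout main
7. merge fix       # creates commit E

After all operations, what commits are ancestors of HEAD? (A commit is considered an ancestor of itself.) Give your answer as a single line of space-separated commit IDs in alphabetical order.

Answer: A B C D E

Derivation:
After op 1 (branch): HEAD=main@A [fix=A main=A]
After op 2 (commit): HEAD=main@B [fix=A main=B]
After op 3 (commit): HEAD=main@C [fix=A main=C]
After op 4 (checkout): HEAD=fix@A [fix=A main=C]
After op 5 (commit): HEAD=fix@D [fix=D main=C]
After op 6 (checkout): HEAD=main@C [fix=D main=C]
After op 7 (merge): HEAD=main@E [fix=D main=E]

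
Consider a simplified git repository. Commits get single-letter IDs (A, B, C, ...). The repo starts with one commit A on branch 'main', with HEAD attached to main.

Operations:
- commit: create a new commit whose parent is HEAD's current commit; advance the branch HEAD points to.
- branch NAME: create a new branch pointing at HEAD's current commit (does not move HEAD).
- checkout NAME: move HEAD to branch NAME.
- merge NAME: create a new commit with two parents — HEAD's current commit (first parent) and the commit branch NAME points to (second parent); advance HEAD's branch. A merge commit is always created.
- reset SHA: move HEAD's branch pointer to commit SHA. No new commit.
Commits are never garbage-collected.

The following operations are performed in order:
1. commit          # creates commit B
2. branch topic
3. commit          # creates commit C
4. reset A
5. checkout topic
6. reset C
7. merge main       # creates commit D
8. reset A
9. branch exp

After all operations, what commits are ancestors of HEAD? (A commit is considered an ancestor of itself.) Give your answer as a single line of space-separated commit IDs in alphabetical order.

Answer: A

Derivation:
After op 1 (commit): HEAD=main@B [main=B]
After op 2 (branch): HEAD=main@B [main=B topic=B]
After op 3 (commit): HEAD=main@C [main=C topic=B]
After op 4 (reset): HEAD=main@A [main=A topic=B]
After op 5 (checkout): HEAD=topic@B [main=A topic=B]
After op 6 (reset): HEAD=topic@C [main=A topic=C]
After op 7 (merge): HEAD=topic@D [main=A topic=D]
After op 8 (reset): HEAD=topic@A [main=A topic=A]
After op 9 (branch): HEAD=topic@A [exp=A main=A topic=A]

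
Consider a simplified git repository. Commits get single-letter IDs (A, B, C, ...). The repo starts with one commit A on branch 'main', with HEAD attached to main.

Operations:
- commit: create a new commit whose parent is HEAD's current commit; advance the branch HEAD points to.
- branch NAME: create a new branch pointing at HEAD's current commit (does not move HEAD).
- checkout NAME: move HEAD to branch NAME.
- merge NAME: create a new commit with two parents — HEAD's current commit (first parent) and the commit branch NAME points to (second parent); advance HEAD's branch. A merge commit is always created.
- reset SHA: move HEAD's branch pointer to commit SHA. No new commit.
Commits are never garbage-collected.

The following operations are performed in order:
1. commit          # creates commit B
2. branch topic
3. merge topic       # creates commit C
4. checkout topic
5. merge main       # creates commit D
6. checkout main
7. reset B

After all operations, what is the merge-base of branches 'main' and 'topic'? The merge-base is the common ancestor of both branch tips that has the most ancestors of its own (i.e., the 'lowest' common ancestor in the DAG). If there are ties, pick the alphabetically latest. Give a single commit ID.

Answer: B

Derivation:
After op 1 (commit): HEAD=main@B [main=B]
After op 2 (branch): HEAD=main@B [main=B topic=B]
After op 3 (merge): HEAD=main@C [main=C topic=B]
After op 4 (checkout): HEAD=topic@B [main=C topic=B]
After op 5 (merge): HEAD=topic@D [main=C topic=D]
After op 6 (checkout): HEAD=main@C [main=C topic=D]
After op 7 (reset): HEAD=main@B [main=B topic=D]
ancestors(main=B): ['A', 'B']
ancestors(topic=D): ['A', 'B', 'C', 'D']
common: ['A', 'B']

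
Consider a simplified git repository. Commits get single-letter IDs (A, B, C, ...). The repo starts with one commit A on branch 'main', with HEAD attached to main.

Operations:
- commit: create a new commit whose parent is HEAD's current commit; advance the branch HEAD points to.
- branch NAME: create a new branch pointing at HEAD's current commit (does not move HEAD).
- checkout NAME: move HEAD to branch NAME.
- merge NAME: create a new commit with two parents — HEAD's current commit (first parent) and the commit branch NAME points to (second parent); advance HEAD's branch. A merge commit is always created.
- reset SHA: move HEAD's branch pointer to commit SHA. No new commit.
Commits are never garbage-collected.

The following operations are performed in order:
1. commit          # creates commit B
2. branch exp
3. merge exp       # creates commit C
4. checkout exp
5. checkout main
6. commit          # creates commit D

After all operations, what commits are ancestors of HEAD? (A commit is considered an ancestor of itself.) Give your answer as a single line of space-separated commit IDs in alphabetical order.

After op 1 (commit): HEAD=main@B [main=B]
After op 2 (branch): HEAD=main@B [exp=B main=B]
After op 3 (merge): HEAD=main@C [exp=B main=C]
After op 4 (checkout): HEAD=exp@B [exp=B main=C]
After op 5 (checkout): HEAD=main@C [exp=B main=C]
After op 6 (commit): HEAD=main@D [exp=B main=D]

Answer: A B C D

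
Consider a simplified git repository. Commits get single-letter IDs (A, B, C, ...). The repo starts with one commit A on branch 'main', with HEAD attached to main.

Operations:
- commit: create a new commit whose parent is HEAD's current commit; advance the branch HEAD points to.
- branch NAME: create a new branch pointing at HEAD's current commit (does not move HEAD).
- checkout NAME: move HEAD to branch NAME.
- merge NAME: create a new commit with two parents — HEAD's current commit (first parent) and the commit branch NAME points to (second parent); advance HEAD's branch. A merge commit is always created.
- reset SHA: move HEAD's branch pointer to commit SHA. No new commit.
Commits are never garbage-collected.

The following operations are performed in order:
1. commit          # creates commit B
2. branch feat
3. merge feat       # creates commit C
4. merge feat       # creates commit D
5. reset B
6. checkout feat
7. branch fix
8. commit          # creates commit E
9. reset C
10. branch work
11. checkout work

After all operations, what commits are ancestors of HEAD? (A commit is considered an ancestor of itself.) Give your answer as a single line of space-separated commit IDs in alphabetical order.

Answer: A B C

Derivation:
After op 1 (commit): HEAD=main@B [main=B]
After op 2 (branch): HEAD=main@B [feat=B main=B]
After op 3 (merge): HEAD=main@C [feat=B main=C]
After op 4 (merge): HEAD=main@D [feat=B main=D]
After op 5 (reset): HEAD=main@B [feat=B main=B]
After op 6 (checkout): HEAD=feat@B [feat=B main=B]
After op 7 (branch): HEAD=feat@B [feat=B fix=B main=B]
After op 8 (commit): HEAD=feat@E [feat=E fix=B main=B]
After op 9 (reset): HEAD=feat@C [feat=C fix=B main=B]
After op 10 (branch): HEAD=feat@C [feat=C fix=B main=B work=C]
After op 11 (checkout): HEAD=work@C [feat=C fix=B main=B work=C]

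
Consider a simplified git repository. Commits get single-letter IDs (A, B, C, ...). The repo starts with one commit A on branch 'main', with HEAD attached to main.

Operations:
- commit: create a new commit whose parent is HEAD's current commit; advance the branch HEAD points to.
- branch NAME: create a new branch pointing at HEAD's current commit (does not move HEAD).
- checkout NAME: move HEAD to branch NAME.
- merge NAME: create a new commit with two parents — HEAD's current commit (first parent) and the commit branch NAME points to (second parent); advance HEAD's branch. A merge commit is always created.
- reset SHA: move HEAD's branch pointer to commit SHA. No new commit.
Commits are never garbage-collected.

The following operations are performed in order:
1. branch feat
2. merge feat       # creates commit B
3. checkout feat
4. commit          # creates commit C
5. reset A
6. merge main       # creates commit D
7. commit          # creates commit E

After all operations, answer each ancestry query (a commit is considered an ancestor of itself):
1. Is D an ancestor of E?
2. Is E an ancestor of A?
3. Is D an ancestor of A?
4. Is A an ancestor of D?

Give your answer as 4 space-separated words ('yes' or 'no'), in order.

Answer: yes no no yes

Derivation:
After op 1 (branch): HEAD=main@A [feat=A main=A]
After op 2 (merge): HEAD=main@B [feat=A main=B]
After op 3 (checkout): HEAD=feat@A [feat=A main=B]
After op 4 (commit): HEAD=feat@C [feat=C main=B]
After op 5 (reset): HEAD=feat@A [feat=A main=B]
After op 6 (merge): HEAD=feat@D [feat=D main=B]
After op 7 (commit): HEAD=feat@E [feat=E main=B]
ancestors(E) = {A,B,D,E}; D in? yes
ancestors(A) = {A}; E in? no
ancestors(A) = {A}; D in? no
ancestors(D) = {A,B,D}; A in? yes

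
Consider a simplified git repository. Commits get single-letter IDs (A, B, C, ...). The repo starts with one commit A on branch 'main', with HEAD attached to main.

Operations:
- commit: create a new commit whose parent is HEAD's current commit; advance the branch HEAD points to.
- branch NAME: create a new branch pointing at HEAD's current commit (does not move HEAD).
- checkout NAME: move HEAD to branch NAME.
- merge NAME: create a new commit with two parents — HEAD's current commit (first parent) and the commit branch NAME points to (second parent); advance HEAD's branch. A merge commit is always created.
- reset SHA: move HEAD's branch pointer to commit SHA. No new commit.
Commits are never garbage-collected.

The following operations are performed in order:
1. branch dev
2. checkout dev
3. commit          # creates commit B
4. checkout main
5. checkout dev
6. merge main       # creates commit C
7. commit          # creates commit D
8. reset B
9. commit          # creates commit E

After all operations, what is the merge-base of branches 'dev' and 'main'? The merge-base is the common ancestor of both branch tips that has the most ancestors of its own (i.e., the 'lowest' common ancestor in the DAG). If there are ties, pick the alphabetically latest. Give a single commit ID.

Answer: A

Derivation:
After op 1 (branch): HEAD=main@A [dev=A main=A]
After op 2 (checkout): HEAD=dev@A [dev=A main=A]
After op 3 (commit): HEAD=dev@B [dev=B main=A]
After op 4 (checkout): HEAD=main@A [dev=B main=A]
After op 5 (checkout): HEAD=dev@B [dev=B main=A]
After op 6 (merge): HEAD=dev@C [dev=C main=A]
After op 7 (commit): HEAD=dev@D [dev=D main=A]
After op 8 (reset): HEAD=dev@B [dev=B main=A]
After op 9 (commit): HEAD=dev@E [dev=E main=A]
ancestors(dev=E): ['A', 'B', 'E']
ancestors(main=A): ['A']
common: ['A']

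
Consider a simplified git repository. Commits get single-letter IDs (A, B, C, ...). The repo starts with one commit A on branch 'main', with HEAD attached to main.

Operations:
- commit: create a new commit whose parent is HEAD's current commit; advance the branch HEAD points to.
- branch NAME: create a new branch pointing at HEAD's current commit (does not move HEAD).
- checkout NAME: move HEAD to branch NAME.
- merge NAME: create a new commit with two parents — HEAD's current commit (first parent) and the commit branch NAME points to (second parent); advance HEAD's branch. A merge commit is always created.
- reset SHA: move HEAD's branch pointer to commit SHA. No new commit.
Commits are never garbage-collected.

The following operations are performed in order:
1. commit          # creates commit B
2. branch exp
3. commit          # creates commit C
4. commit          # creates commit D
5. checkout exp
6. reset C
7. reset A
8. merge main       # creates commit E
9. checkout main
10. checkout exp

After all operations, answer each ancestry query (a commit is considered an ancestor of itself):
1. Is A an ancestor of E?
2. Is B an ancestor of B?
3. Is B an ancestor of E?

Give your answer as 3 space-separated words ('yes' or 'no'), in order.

Answer: yes yes yes

Derivation:
After op 1 (commit): HEAD=main@B [main=B]
After op 2 (branch): HEAD=main@B [exp=B main=B]
After op 3 (commit): HEAD=main@C [exp=B main=C]
After op 4 (commit): HEAD=main@D [exp=B main=D]
After op 5 (checkout): HEAD=exp@B [exp=B main=D]
After op 6 (reset): HEAD=exp@C [exp=C main=D]
After op 7 (reset): HEAD=exp@A [exp=A main=D]
After op 8 (merge): HEAD=exp@E [exp=E main=D]
After op 9 (checkout): HEAD=main@D [exp=E main=D]
After op 10 (checkout): HEAD=exp@E [exp=E main=D]
ancestors(E) = {A,B,C,D,E}; A in? yes
ancestors(B) = {A,B}; B in? yes
ancestors(E) = {A,B,C,D,E}; B in? yes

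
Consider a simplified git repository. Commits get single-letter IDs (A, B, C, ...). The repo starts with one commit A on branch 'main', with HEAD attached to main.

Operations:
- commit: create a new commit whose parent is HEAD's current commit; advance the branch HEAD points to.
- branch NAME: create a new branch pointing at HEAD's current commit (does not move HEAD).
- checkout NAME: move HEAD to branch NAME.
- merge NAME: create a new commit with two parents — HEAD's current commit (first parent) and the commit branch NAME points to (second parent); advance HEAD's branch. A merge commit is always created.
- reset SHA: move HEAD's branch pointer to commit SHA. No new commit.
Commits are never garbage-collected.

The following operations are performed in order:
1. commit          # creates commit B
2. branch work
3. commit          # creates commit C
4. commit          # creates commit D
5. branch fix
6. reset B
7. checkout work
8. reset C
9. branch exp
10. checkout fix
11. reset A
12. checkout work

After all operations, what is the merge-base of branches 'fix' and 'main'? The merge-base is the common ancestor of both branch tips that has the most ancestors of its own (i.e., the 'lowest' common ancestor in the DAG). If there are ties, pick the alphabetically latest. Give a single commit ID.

After op 1 (commit): HEAD=main@B [main=B]
After op 2 (branch): HEAD=main@B [main=B work=B]
After op 3 (commit): HEAD=main@C [main=C work=B]
After op 4 (commit): HEAD=main@D [main=D work=B]
After op 5 (branch): HEAD=main@D [fix=D main=D work=B]
After op 6 (reset): HEAD=main@B [fix=D main=B work=B]
After op 7 (checkout): HEAD=work@B [fix=D main=B work=B]
After op 8 (reset): HEAD=work@C [fix=D main=B work=C]
After op 9 (branch): HEAD=work@C [exp=C fix=D main=B work=C]
After op 10 (checkout): HEAD=fix@D [exp=C fix=D main=B work=C]
After op 11 (reset): HEAD=fix@A [exp=C fix=A main=B work=C]
After op 12 (checkout): HEAD=work@C [exp=C fix=A main=B work=C]
ancestors(fix=A): ['A']
ancestors(main=B): ['A', 'B']
common: ['A']

Answer: A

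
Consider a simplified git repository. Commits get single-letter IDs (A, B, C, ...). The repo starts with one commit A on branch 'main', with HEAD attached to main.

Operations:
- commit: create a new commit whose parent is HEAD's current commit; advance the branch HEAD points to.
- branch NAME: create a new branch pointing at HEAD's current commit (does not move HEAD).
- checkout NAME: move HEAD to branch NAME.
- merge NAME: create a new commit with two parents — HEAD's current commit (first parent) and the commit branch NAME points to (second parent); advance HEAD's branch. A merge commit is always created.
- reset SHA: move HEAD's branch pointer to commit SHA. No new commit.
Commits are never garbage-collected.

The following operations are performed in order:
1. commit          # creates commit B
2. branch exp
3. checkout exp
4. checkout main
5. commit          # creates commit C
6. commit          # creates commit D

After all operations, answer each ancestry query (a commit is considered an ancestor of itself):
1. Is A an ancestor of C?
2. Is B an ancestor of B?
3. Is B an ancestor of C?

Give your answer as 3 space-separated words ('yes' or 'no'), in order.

After op 1 (commit): HEAD=main@B [main=B]
After op 2 (branch): HEAD=main@B [exp=B main=B]
After op 3 (checkout): HEAD=exp@B [exp=B main=B]
After op 4 (checkout): HEAD=main@B [exp=B main=B]
After op 5 (commit): HEAD=main@C [exp=B main=C]
After op 6 (commit): HEAD=main@D [exp=B main=D]
ancestors(C) = {A,B,C}; A in? yes
ancestors(B) = {A,B}; B in? yes
ancestors(C) = {A,B,C}; B in? yes

Answer: yes yes yes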